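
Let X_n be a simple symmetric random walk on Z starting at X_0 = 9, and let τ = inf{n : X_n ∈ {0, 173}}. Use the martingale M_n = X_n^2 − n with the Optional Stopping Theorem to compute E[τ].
E[τ] = 1476

M_n = X_n^2 − n is a martingale (since E[X_{n+1}^2 | F_n] = X_n^2 + 1). By OST (τ has finite mean in a bounded region), E[M_τ] = E[M_0] = X_0^2 − 0 = 9^2 = 81. Also E[M_τ] = E[X_τ^2] − E[τ]. The walk exits at 0 or 173, with P(hit 173 first) = 9/173, so E[X_τ^2] = 173^2 · 9/173 + 0 = 1557. Thus E[τ] = E[X_τ^2] − E[M_τ] = 1557 − 81 = 1476 = 9(173 − 9) = 1476.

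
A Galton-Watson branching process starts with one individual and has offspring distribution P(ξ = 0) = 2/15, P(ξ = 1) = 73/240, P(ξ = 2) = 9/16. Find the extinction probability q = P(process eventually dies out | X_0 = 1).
q = 32/135

The pgf is f(s) = 2/15 + 73/240·s + 9/16·s². The extinction probability q is the smallest fixed point of f in [0, 1]. Setting s = f(s):
  9/16·s² + (73/240 − 1)·s + 2/15 = 0
  9/16·s² − (2/15 + 9/16)·s + 2/15 = 0
which factors as (s − 1)·(9/16·s − 2/15) = 0, giving roots s = 1 and s = (2/15)/(9/16) = 32/135.
Mean offspring μ = 73/240 + 2·9/16 = 343/240 > 1 (supercritical), so q < 1. The extinction probability is the smaller root: q = (2/15)/(9/16) = 32/135.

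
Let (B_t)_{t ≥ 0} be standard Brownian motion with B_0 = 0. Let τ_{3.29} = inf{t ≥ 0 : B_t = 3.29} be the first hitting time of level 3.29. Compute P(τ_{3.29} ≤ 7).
P(τ_{3.29} ≤ 7) = 2(1 − Φ(3.29/√7)) = 2(1 − Φ(1.2435)) ≈ 0.2137

By the reflection principle for standard BM, P(τ_b ≤ t) = 2 · P(B_t ≥ b). Since B_t ~ N(0, t), P(B_t ≥ 3.29) = 1 − Φ(3.29/√t) = 1 − Φ(3.29/√7) = 1 − Φ(1.2435) ≈ 0.10684. Doubling: P(τ_{3.29} ≤ 7) ≈ 2 · 0.10684 = 0.21368 ≈ 0.2137.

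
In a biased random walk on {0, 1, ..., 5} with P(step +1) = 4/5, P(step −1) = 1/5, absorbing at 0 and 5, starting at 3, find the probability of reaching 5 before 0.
P(hit 5 before 0) = (1 − (1/4)^3) / (1 − (1/4)^5) = 336/341

Let u_k denote P(reach 5 before 0 | start at k). Boundary: u_0 = 0, u_5 = 1. Recurrence: u_k = 4/5·u_{k+1} + 1/5·u_{k-1} for 1 ≤ k ≤ 4. Try u_k = A + B·r^k with r = q/p = (1/5)/(4/5) = 1/4. Substitution satisfies the recurrence; boundary conditions give:
  u_k = (1 − r^k) / (1 − r^N) = (1 − (1/4)^3) / (1 − (1/4)^5) = 336/341.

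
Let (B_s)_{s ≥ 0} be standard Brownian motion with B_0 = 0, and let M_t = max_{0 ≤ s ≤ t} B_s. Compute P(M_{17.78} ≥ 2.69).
P(M_{17.78} ≥ 2.69) = 2·P(B_{17.78} ≥ 2.69) = 2(1 − Φ(2.69/√17.78)) ≈ 0.5235

By the reflection principle for Brownian motion, P(M_t ≥ a) = 2 · P(B_t ≥ a) for a ≥ 0. Since B_t ~ N(0, t), P(B_t ≥ 2.69) = 1 − Φ(2.69/√t) = 1 − Φ(2.69/√17.78) = 1 − Φ(0.6379). So
  P(M_{17.78} ≥ 2.69) = 2(1 − Φ(0.6379)) ≈ 0.5235.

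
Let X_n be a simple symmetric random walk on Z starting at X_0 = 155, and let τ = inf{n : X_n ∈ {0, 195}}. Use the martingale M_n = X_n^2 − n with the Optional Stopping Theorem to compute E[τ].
E[τ] = 6200

M_n = X_n^2 − n is a martingale (since E[X_{n+1}^2 | F_n] = X_n^2 + 1). By OST (τ has finite mean in a bounded region), E[M_τ] = E[M_0] = X_0^2 − 0 = 155^2 = 24025. Also E[M_τ] = E[X_τ^2] − E[τ]. The walk exits at 0 or 195, with P(hit 195 first) = 155/195, so E[X_τ^2] = 195^2 · 155/195 + 0 = 30225. Thus E[τ] = E[X_τ^2] − E[M_τ] = 30225 − 24025 = 6200 = 155(195 − 155) = 6200.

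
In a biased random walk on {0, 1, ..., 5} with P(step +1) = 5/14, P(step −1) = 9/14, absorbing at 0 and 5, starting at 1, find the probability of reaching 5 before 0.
P(hit 5 before 0) = (1 − (9/5)^1) / (1 − (9/5)^5) = 625/13981

Let u_k denote P(reach 5 before 0 | start at k). Boundary: u_0 = 0, u_5 = 1. Recurrence: u_k = 5/14·u_{k+1} + 9/14·u_{k-1} for 1 ≤ k ≤ 4. Try u_k = A + B·r^k with r = q/p = (9/14)/(5/14) = 9/5. Substitution satisfies the recurrence; boundary conditions give:
  u_k = (1 − r^k) / (1 − r^N) = (1 − (9/5)^1) / (1 − (9/5)^5) = 625/13981.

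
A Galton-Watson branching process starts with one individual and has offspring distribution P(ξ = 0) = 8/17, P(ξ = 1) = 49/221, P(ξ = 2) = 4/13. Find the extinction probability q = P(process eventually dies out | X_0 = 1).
q = 1

Mean offspring μ = 0·8/17 + 1·49/221 + 2·4/13 = 185/221 ≤ 1. For μ ≤ 1 with offspring not concentrated at 1, the Galton-Watson process goes extinct almost surely, so q = 1.
(Algebraic check: The pgf is f(s) = 8/17 + 49/221·s + 4/13·s². The extinction probability q is the smallest fixed point of f in [0, 1]. Setting s = f(s):
  4/13·s² + (49/221 − 1)·s + 8/17 = 0
  4/13·s² − (8/17 + 4/13)·s + 8/17 = 0
which factors as (s − 1)·(4/13·s − 8/17) = 0, giving roots s = 1 and s = (8/17)/(4/13) = 26/17. Since 26/17 ≥ 1, the smallest root in [0, 1] is s = 1.)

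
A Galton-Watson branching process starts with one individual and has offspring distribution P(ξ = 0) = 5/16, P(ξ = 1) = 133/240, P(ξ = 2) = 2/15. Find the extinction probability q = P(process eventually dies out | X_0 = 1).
q = 1

Mean offspring μ = 0·5/16 + 1·133/240 + 2·2/15 = 197/240 ≤ 1. For μ ≤ 1 with offspring not concentrated at 1, the Galton-Watson process goes extinct almost surely, so q = 1.
(Algebraic check: The pgf is f(s) = 5/16 + 133/240·s + 2/15·s². The extinction probability q is the smallest fixed point of f in [0, 1]. Setting s = f(s):
  2/15·s² + (133/240 − 1)·s + 5/16 = 0
  2/15·s² − (5/16 + 2/15)·s + 5/16 = 0
which factors as (s − 1)·(2/15·s − 5/16) = 0, giving roots s = 1 and s = (5/16)/(2/15) = 75/32. Since 75/32 ≥ 1, the smallest root in [0, 1] is s = 1.)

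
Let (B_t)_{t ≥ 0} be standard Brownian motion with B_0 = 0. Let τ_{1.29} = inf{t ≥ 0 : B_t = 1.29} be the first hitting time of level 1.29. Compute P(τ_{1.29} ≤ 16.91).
P(τ_{1.29} ≤ 16.91) = 2(1 − Φ(1.29/√16.91)) = 2(1 − Φ(0.3137)) ≈ 0.7537

By the reflection principle for standard BM, P(τ_b ≤ t) = 2 · P(B_t ≥ b). Since B_t ~ N(0, t), P(B_t ≥ 1.29) = 1 − Φ(1.29/√t) = 1 − Φ(1.29/√16.91) = 1 − Φ(0.3137) ≈ 0.37687. Doubling: P(τ_{1.29} ≤ 16.91) ≈ 2 · 0.37687 = 0.75374 ≈ 0.7537.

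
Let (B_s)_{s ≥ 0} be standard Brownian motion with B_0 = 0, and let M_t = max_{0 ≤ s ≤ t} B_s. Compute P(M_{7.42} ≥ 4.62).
P(M_{7.42} ≥ 4.62) = 2·P(B_{7.42} ≥ 4.62) = 2(1 − Φ(4.62/√7.42)) ≈ 0.0899

By the reflection principle for Brownian motion, P(M_t ≥ a) = 2 · P(B_t ≥ a) for a ≥ 0. Since B_t ~ N(0, t), P(B_t ≥ 4.62) = 1 − Φ(4.62/√t) = 1 − Φ(4.62/√7.42) = 1 − Φ(1.6961). So
  P(M_{7.42} ≥ 4.62) = 2(1 − Φ(1.6961)) ≈ 0.0899.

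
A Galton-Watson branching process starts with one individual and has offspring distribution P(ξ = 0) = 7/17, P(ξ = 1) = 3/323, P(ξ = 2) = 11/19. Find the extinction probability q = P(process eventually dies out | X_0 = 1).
q = 133/187

The pgf is f(s) = 7/17 + 3/323·s + 11/19·s². The extinction probability q is the smallest fixed point of f in [0, 1]. Setting s = f(s):
  11/19·s² + (3/323 − 1)·s + 7/17 = 0
  11/19·s² − (7/17 + 11/19)·s + 7/17 = 0
which factors as (s − 1)·(11/19·s − 7/17) = 0, giving roots s = 1 and s = (7/17)/(11/19) = 133/187.
Mean offspring μ = 3/323 + 2·11/19 = 377/323 > 1 (supercritical), so q < 1. The extinction probability is the smaller root: q = (7/17)/(11/19) = 133/187.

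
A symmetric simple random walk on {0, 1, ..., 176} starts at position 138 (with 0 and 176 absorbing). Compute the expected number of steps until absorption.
E[τ | X_0 = 138] = 5244

Let v_k = E[τ | X_0 = k]. Boundary: v_0 = v_176 = 0. Recurrence: v_k = 1 + (v_{k-1} + v_{k+1})/2 for 1 ≤ k ≤ 175. The particular solution to v_k − (v_{k-1} + v_{k+1})/2 = 1 is v_k = −k^2. Adding homogeneous solution A + B k and matching boundaries gives v_k = k (176 − k). Substituting k = 138: v_138 = 138 · 38 = 5244.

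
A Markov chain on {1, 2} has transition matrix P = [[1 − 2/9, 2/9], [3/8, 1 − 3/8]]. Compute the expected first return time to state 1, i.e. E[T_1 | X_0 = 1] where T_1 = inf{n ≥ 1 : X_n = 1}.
E[T_1 | X_0 = 1] = 1/π_1 = 43/27

For an irreducible recurrent Markov chain with stationary distribution π, E[T_i | X_0 = i] = 1/π_i (Kac's formula). Here π_1 = (3/8)/(2/9 + 3/8) = (3/8)/(43/72) = 27/43, so E[T_1 | X_0 = 1] = 1/π_1 = (2/9 + 3/8)/(3/8) = (43/72)/(3/8) = 43/27.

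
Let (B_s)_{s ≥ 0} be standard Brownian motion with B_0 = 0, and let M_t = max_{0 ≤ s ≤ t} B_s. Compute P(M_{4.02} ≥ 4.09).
P(M_{4.02} ≥ 4.09) = 2·P(B_{4.02} ≥ 4.09) = 2(1 − Φ(4.09/√4.02)) ≈ 0.0414

By the reflection principle for Brownian motion, P(M_t ≥ a) = 2 · P(B_t ≥ a) for a ≥ 0. Since B_t ~ N(0, t), P(B_t ≥ 4.09) = 1 − Φ(4.09/√t) = 1 − Φ(4.09/√4.02) = 1 − Φ(2.0399). So
  P(M_{4.02} ≥ 4.09) = 2(1 − Φ(2.0399)) ≈ 0.0414.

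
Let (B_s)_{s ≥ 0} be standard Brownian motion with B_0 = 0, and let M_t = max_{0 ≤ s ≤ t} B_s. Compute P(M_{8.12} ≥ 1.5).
P(M_{8.12} ≥ 1.5) = 2·P(B_{8.12} ≥ 1.5) = 2(1 − Φ(1.5/√8.12)) ≈ 0.5986

By the reflection principle for Brownian motion, P(M_t ≥ a) = 2 · P(B_t ≥ a) for a ≥ 0. Since B_t ~ N(0, t), P(B_t ≥ 1.5) = 1 − Φ(1.5/√t) = 1 − Φ(1.5/√8.12) = 1 − Φ(0.5264). So
  P(M_{8.12} ≥ 1.5) = 2(1 − Φ(0.5264)) ≈ 0.5986.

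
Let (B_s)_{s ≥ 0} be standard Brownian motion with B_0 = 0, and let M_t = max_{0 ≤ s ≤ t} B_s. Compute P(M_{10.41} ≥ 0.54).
P(M_{10.41} ≥ 0.54) = 2·P(B_{10.41} ≥ 0.54) = 2(1 − Φ(0.54/√10.41)) ≈ 0.8671

By the reflection principle for Brownian motion, P(M_t ≥ a) = 2 · P(B_t ≥ a) for a ≥ 0. Since B_t ~ N(0, t), P(B_t ≥ 0.54) = 1 − Φ(0.54/√t) = 1 − Φ(0.54/√10.41) = 1 − Φ(0.1674). So
  P(M_{10.41} ≥ 0.54) = 2(1 − Φ(0.1674)) ≈ 0.8671.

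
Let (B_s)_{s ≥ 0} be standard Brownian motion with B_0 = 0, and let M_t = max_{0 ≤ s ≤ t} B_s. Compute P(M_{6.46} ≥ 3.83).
P(M_{6.46} ≥ 3.83) = 2·P(B_{6.46} ≥ 3.83) = 2(1 − Φ(3.83/√6.46)) ≈ 0.1318

By the reflection principle for Brownian motion, P(M_t ≥ a) = 2 · P(B_t ≥ a) for a ≥ 0. Since B_t ~ N(0, t), P(B_t ≥ 3.83) = 1 − Φ(3.83/√t) = 1 − Φ(3.83/√6.46) = 1 − Φ(1.5069). So
  P(M_{6.46} ≥ 3.83) = 2(1 − Φ(1.5069)) ≈ 0.1318.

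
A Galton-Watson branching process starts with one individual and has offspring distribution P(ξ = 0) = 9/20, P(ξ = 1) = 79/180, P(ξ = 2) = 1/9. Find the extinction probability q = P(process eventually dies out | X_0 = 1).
q = 1

Mean offspring μ = 0·9/20 + 1·79/180 + 2·1/9 = 119/180 ≤ 1. For μ ≤ 1 with offspring not concentrated at 1, the Galton-Watson process goes extinct almost surely, so q = 1.
(Algebraic check: The pgf is f(s) = 9/20 + 79/180·s + 1/9·s². The extinction probability q is the smallest fixed point of f in [0, 1]. Setting s = f(s):
  1/9·s² + (79/180 − 1)·s + 9/20 = 0
  1/9·s² − (9/20 + 1/9)·s + 9/20 = 0
which factors as (s − 1)·(1/9·s − 9/20) = 0, giving roots s = 1 and s = (9/20)/(1/9) = 81/20. Since 81/20 ≥ 1, the smallest root in [0, 1] is s = 1.)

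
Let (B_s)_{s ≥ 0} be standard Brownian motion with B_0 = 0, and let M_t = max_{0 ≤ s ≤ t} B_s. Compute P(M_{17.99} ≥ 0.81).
P(M_{17.99} ≥ 0.81) = 2·P(B_{17.99} ≥ 0.81) = 2(1 − Φ(0.81/√17.99)) ≈ 0.8485

By the reflection principle for Brownian motion, P(M_t ≥ a) = 2 · P(B_t ≥ a) for a ≥ 0. Since B_t ~ N(0, t), P(B_t ≥ 0.81) = 1 − Φ(0.81/√t) = 1 − Φ(0.81/√17.99) = 1 − Φ(0.1910). So
  P(M_{17.99} ≥ 0.81) = 2(1 − Φ(0.1910)) ≈ 0.8485.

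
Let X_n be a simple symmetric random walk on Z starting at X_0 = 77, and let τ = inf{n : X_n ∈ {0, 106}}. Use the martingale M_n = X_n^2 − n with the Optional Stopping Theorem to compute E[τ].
E[τ] = 2233

M_n = X_n^2 − n is a martingale (since E[X_{n+1}^2 | F_n] = X_n^2 + 1). By OST (τ has finite mean in a bounded region), E[M_τ] = E[M_0] = X_0^2 − 0 = 77^2 = 5929. Also E[M_τ] = E[X_τ^2] − E[τ]. The walk exits at 0 or 106, with P(hit 106 first) = 77/106, so E[X_τ^2] = 106^2 · 77/106 + 0 = 8162. Thus E[τ] = E[X_τ^2] − E[M_τ] = 8162 − 5929 = 2233 = 77(106 − 77) = 2233.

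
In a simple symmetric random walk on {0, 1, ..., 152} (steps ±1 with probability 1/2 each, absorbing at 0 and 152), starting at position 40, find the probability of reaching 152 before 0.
P(hit 152 before 0) = 40/152 = 5/19

Let u_k = P(hit 152 before 0 | start at k). Then u_0 = 0, u_152 = 1, and u_k = u_{k-1}/2 + u_{k+1}/2 for 1 ≤ k ≤ 151. This harmonic recurrence is solved by u_k = k/152, giving u_40 = 40/152 = 5/19.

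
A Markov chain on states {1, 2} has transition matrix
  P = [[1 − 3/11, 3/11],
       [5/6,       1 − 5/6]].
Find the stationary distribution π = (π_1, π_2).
π_1 = 55/73, π_2 = 18/73

Solve πP = π with π_1 + π_2 = 1. From πP = π: π_1 · (1 − 3/11) + π_2 · 5/6 = π_1 ⇒ π_2 · 5/6 = π_1 · 3/11 ⇒ π_2/π_1 = (3/11)/(5/6) = 18/55. Together with π_1 + π_2 = 1:
  π_1 = (5/6)/(3/11 + 5/6) = (5/6)/(73/66) = 55/73,
  π_2 = (3/11)/(3/11 + 5/6) = (3/11)/(73/66) = 18/73.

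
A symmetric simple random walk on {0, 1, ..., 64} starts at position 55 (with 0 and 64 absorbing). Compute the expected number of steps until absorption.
E[τ | X_0 = 55] = 495

Let v_k = E[τ | X_0 = k]. Boundary: v_0 = v_64 = 0. Recurrence: v_k = 1 + (v_{k-1} + v_{k+1})/2 for 1 ≤ k ≤ 63. The particular solution to v_k − (v_{k-1} + v_{k+1})/2 = 1 is v_k = −k^2. Adding homogeneous solution A + B k and matching boundaries gives v_k = k (64 − k). Substituting k = 55: v_55 = 55 · 9 = 495.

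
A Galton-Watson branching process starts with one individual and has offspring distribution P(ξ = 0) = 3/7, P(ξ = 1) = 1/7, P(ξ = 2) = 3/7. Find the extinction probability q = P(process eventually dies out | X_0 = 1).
q = 1

Mean offspring μ = 0·3/7 + 1·1/7 + 2·3/7 = 1 ≤ 1. For μ ≤ 1 with offspring not concentrated at 1, the Galton-Watson process goes extinct almost surely, so q = 1.
(Algebraic check: The pgf is f(s) = 3/7 + 1/7·s + 3/7·s². The extinction probability q is the smallest fixed point of f in [0, 1]. Setting s = f(s):
  3/7·s² + (1/7 − 1)·s + 3/7 = 0
  3/7·s² − (3/7 + 3/7)·s + 3/7 = 0
which factors as (s − 1)·(3/7·s − 3/7) = 0, giving roots s = 1 and s = (3/7)/(3/7) = 1. Since 1 ≥ 1, the smallest root in [0, 1] is s = 1.)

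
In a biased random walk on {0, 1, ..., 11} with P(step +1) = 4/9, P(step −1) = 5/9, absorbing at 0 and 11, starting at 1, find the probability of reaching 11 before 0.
P(hit 11 before 0) = (1 − (5/4)^1) / (1 − (5/4)^11) = 1048576/44633821

Let u_k denote P(reach 11 before 0 | start at k). Boundary: u_0 = 0, u_11 = 1. Recurrence: u_k = 4/9·u_{k+1} + 5/9·u_{k-1} for 1 ≤ k ≤ 10. Try u_k = A + B·r^k with r = q/p = (5/9)/(4/9) = 5/4. Substitution satisfies the recurrence; boundary conditions give:
  u_k = (1 − r^k) / (1 − r^N) = (1 − (5/4)^1) / (1 − (5/4)^11) = 1048576/44633821.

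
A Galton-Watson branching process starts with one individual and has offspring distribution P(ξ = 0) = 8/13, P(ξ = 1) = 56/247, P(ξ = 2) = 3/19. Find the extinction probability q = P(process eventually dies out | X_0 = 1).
q = 1

Mean offspring μ = 0·8/13 + 1·56/247 + 2·3/19 = 134/247 ≤ 1. For μ ≤ 1 with offspring not concentrated at 1, the Galton-Watson process goes extinct almost surely, so q = 1.
(Algebraic check: The pgf is f(s) = 8/13 + 56/247·s + 3/19·s². The extinction probability q is the smallest fixed point of f in [0, 1]. Setting s = f(s):
  3/19·s² + (56/247 − 1)·s + 8/13 = 0
  3/19·s² − (8/13 + 3/19)·s + 8/13 = 0
which factors as (s − 1)·(3/19·s − 8/13) = 0, giving roots s = 1 and s = (8/13)/(3/19) = 152/39. Since 152/39 ≥ 1, the smallest root in [0, 1] is s = 1.)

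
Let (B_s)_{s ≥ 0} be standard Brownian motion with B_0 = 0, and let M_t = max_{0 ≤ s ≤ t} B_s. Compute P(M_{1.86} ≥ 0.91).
P(M_{1.86} ≥ 0.91) = 2·P(B_{1.86} ≥ 0.91) = 2(1 − Φ(0.91/√1.86)) ≈ 0.5046

By the reflection principle for Brownian motion, P(M_t ≥ a) = 2 · P(B_t ≥ a) for a ≥ 0. Since B_t ~ N(0, t), P(B_t ≥ 0.91) = 1 − Φ(0.91/√t) = 1 − Φ(0.91/√1.86) = 1 − Φ(0.6672). So
  P(M_{1.86} ≥ 0.91) = 2(1 − Φ(0.6672)) ≈ 0.5046.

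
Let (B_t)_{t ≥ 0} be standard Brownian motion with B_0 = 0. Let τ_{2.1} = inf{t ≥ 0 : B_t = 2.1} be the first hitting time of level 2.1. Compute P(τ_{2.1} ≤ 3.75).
P(τ_{2.1} ≤ 3.75) = 2(1 − Φ(2.1/√3.75)) = 2(1 − Φ(1.0844)) ≈ 0.2782

By the reflection principle for standard BM, P(τ_b ≤ t) = 2 · P(B_t ≥ b). Since B_t ~ N(0, t), P(B_t ≥ 2.1) = 1 − Φ(2.1/√t) = 1 − Φ(2.1/√3.75) = 1 − Φ(1.0844) ≈ 0.13909. Doubling: P(τ_{2.1} ≤ 3.75) ≈ 2 · 0.13909 = 0.27818 ≈ 0.2782.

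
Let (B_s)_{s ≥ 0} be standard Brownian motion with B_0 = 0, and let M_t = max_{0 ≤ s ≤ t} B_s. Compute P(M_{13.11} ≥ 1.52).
P(M_{13.11} ≥ 1.52) = 2·P(B_{13.11} ≥ 1.52) = 2(1 − Φ(1.52/√13.11)) ≈ 0.6746

By the reflection principle for Brownian motion, P(M_t ≥ a) = 2 · P(B_t ≥ a) for a ≥ 0. Since B_t ~ N(0, t), P(B_t ≥ 1.52) = 1 − Φ(1.52/√t) = 1 − Φ(1.52/√13.11) = 1 − Φ(0.4198). So
  P(M_{13.11} ≥ 1.52) = 2(1 − Φ(0.4198)) ≈ 0.6746.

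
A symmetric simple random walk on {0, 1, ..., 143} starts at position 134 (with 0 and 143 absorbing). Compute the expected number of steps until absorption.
E[τ | X_0 = 134] = 1206

Let v_k = E[τ | X_0 = k]. Boundary: v_0 = v_143 = 0. Recurrence: v_k = 1 + (v_{k-1} + v_{k+1})/2 for 1 ≤ k ≤ 142. The particular solution to v_k − (v_{k-1} + v_{k+1})/2 = 1 is v_k = −k^2. Adding homogeneous solution A + B k and matching boundaries gives v_k = k (143 − k). Substituting k = 134: v_134 = 134 · 9 = 1206.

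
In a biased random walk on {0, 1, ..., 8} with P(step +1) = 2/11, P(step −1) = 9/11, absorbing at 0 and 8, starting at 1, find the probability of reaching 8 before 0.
P(hit 8 before 0) = (1 − (9/2)^1) / (1 − (9/2)^8) = 128/6149495

Let u_k denote P(reach 8 before 0 | start at k). Boundary: u_0 = 0, u_8 = 1. Recurrence: u_k = 2/11·u_{k+1} + 9/11·u_{k-1} for 1 ≤ k ≤ 7. Try u_k = A + B·r^k with r = q/p = (9/11)/(2/11) = 9/2. Substitution satisfies the recurrence; boundary conditions give:
  u_k = (1 − r^k) / (1 − r^N) = (1 − (9/2)^1) / (1 − (9/2)^8) = 128/6149495.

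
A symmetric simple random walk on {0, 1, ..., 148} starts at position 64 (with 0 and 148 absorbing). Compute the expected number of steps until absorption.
E[τ | X_0 = 64] = 5376

Let v_k = E[τ | X_0 = k]. Boundary: v_0 = v_148 = 0. Recurrence: v_k = 1 + (v_{k-1} + v_{k+1})/2 for 1 ≤ k ≤ 147. The particular solution to v_k − (v_{k-1} + v_{k+1})/2 = 1 is v_k = −k^2. Adding homogeneous solution A + B k and matching boundaries gives v_k = k (148 − k). Substituting k = 64: v_64 = 64 · 84 = 5376.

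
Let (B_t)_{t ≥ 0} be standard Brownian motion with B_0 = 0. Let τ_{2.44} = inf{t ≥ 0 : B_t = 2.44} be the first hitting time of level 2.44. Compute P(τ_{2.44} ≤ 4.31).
P(τ_{2.44} ≤ 4.31) = 2(1 − Φ(2.44/√4.31)) = 2(1 − Φ(1.1753)) ≈ 0.2399

By the reflection principle for standard BM, P(τ_b ≤ t) = 2 · P(B_t ≥ b). Since B_t ~ N(0, t), P(B_t ≥ 2.44) = 1 − Φ(2.44/√t) = 1 − Φ(2.44/√4.31) = 1 − Φ(1.1753) ≈ 0.11994. Doubling: P(τ_{2.44} ≤ 4.31) ≈ 2 · 0.11994 = 0.23988 ≈ 0.2399.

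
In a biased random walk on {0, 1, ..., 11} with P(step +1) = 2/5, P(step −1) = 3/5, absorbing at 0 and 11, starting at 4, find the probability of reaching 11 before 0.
P(hit 11 before 0) = (1 − (3/2)^4) / (1 − (3/2)^11) = 8320/175099

Let u_k denote P(reach 11 before 0 | start at k). Boundary: u_0 = 0, u_11 = 1. Recurrence: u_k = 2/5·u_{k+1} + 3/5·u_{k-1} for 1 ≤ k ≤ 10. Try u_k = A + B·r^k with r = q/p = (3/5)/(2/5) = 3/2. Substitution satisfies the recurrence; boundary conditions give:
  u_k = (1 − r^k) / (1 − r^N) = (1 − (3/2)^4) / (1 − (3/2)^11) = 8320/175099.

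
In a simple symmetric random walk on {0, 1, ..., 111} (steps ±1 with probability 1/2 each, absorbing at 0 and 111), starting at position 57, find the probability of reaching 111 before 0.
P(hit 111 before 0) = 57/111 = 19/37

Let u_k = P(hit 111 before 0 | start at k). Then u_0 = 0, u_111 = 1, and u_k = u_{k-1}/2 + u_{k+1}/2 for 1 ≤ k ≤ 110. This harmonic recurrence is solved by u_k = k/111, giving u_57 = 57/111 = 19/37.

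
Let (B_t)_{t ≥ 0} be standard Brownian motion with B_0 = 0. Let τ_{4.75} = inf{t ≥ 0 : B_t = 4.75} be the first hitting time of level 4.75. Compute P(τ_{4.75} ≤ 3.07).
P(τ_{4.75} ≤ 3.07) = 2(1 − Φ(4.75/√3.07)) = 2(1 − Φ(2.7110)) ≈ 0.0067

By the reflection principle for standard BM, P(τ_b ≤ t) = 2 · P(B_t ≥ b). Since B_t ~ N(0, t), P(B_t ≥ 4.75) = 1 − Φ(4.75/√t) = 1 − Φ(4.75/√3.07) = 1 − Φ(2.7110) ≈ 0.00335. Doubling: P(τ_{4.75} ≤ 3.07) ≈ 2 · 0.00335 = 0.00670 ≈ 0.0067.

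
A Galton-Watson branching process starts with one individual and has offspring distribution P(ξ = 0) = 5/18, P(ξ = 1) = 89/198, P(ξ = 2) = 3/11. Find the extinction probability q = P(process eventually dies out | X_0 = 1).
q = 1

Mean offspring μ = 0·5/18 + 1·89/198 + 2·3/11 = 197/198 ≤ 1. For μ ≤ 1 with offspring not concentrated at 1, the Galton-Watson process goes extinct almost surely, so q = 1.
(Algebraic check: The pgf is f(s) = 5/18 + 89/198·s + 3/11·s². The extinction probability q is the smallest fixed point of f in [0, 1]. Setting s = f(s):
  3/11·s² + (89/198 − 1)·s + 5/18 = 0
  3/11·s² − (5/18 + 3/11)·s + 5/18 = 0
which factors as (s − 1)·(3/11·s − 5/18) = 0, giving roots s = 1 and s = (5/18)/(3/11) = 55/54. Since 55/54 ≥ 1, the smallest root in [0, 1] is s = 1.)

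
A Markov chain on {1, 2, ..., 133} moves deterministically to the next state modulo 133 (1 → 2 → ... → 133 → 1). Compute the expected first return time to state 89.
E[T_89 | X_0 = 89] = 133

The chain cycles deterministically, so starting at state 89 it returns in exactly 133 steps. Equivalently, the stationary distribution is uniform π_j = 1/133 for every state j, so by Kac's formula E[T_89] = 1/π_89 = 133.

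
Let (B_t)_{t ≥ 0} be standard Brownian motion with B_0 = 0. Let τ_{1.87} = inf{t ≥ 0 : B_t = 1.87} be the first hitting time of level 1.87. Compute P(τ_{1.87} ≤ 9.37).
P(τ_{1.87} ≤ 9.37) = 2(1 − Φ(1.87/√9.37)) = 2(1 − Φ(0.6109)) ≈ 0.5413

By the reflection principle for standard BM, P(τ_b ≤ t) = 2 · P(B_t ≥ b). Since B_t ~ N(0, t), P(B_t ≥ 1.87) = 1 − Φ(1.87/√t) = 1 − Φ(1.87/√9.37) = 1 − Φ(0.6109) ≈ 0.27063. Doubling: P(τ_{1.87} ≤ 9.37) ≈ 2 · 0.27063 = 0.54126 ≈ 0.5413.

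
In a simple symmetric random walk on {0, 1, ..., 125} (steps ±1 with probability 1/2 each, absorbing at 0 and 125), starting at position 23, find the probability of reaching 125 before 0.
P(hit 125 before 0) = 23/125

Let u_k = P(hit 125 before 0 | start at k). Then u_0 = 0, u_125 = 1, and u_k = u_{k-1}/2 + u_{k+1}/2 for 1 ≤ k ≤ 124. This harmonic recurrence is solved by u_k = k/125, giving u_23 = 23/125.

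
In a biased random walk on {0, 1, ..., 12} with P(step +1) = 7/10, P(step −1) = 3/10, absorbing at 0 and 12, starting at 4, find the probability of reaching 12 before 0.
P(hit 12 before 0) = (1 − (3/7)^4) / (1 − (3/7)^12) = 5764801/5965843

Let u_k denote P(reach 12 before 0 | start at k). Boundary: u_0 = 0, u_12 = 1. Recurrence: u_k = 7/10·u_{k+1} + 3/10·u_{k-1} for 1 ≤ k ≤ 11. Try u_k = A + B·r^k with r = q/p = (3/10)/(7/10) = 3/7. Substitution satisfies the recurrence; boundary conditions give:
  u_k = (1 − r^k) / (1 − r^N) = (1 − (3/7)^4) / (1 − (3/7)^12) = 5764801/5965843.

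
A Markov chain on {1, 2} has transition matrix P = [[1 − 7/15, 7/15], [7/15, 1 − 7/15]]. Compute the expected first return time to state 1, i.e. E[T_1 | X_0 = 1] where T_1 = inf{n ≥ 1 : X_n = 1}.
E[T_1 | X_0 = 1] = 1/π_1 = 2

For an irreducible recurrent Markov chain with stationary distribution π, E[T_i | X_0 = i] = 1/π_i (Kac's formula). Here π_1 = (7/15)/(7/15 + 7/15) = (7/15)/(14/15) = 1/2, so E[T_1 | X_0 = 1] = 1/π_1 = (7/15 + 7/15)/(7/15) = (14/15)/(7/15) = 2.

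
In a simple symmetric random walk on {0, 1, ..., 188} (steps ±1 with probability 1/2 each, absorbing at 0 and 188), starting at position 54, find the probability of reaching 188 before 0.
P(hit 188 before 0) = 54/188 = 27/94

Let u_k = P(hit 188 before 0 | start at k). Then u_0 = 0, u_188 = 1, and u_k = u_{k-1}/2 + u_{k+1}/2 for 1 ≤ k ≤ 187. This harmonic recurrence is solved by u_k = k/188, giving u_54 = 54/188 = 27/94.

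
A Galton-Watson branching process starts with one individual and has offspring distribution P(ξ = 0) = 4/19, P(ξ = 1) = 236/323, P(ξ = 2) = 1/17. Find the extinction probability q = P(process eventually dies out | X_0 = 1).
q = 1

Mean offspring μ = 0·4/19 + 1·236/323 + 2·1/17 = 274/323 ≤ 1. For μ ≤ 1 with offspring not concentrated at 1, the Galton-Watson process goes extinct almost surely, so q = 1.
(Algebraic check: The pgf is f(s) = 4/19 + 236/323·s + 1/17·s². The extinction probability q is the smallest fixed point of f in [0, 1]. Setting s = f(s):
  1/17·s² + (236/323 − 1)·s + 4/19 = 0
  1/17·s² − (4/19 + 1/17)·s + 4/19 = 0
which factors as (s − 1)·(1/17·s − 4/19) = 0, giving roots s = 1 and s = (4/19)/(1/17) = 68/19. Since 68/19 ≥ 1, the smallest root in [0, 1] is s = 1.)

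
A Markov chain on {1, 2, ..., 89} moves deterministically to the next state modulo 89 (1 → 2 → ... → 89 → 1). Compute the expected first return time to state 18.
E[T_18 | X_0 = 18] = 89

The chain cycles deterministically, so starting at state 18 it returns in exactly 89 steps. Equivalently, the stationary distribution is uniform π_j = 1/89 for every state j, so by Kac's formula E[T_18] = 1/π_18 = 89.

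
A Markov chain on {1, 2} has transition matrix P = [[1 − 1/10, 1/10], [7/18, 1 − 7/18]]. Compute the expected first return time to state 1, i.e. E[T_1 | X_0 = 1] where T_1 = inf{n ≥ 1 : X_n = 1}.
E[T_1 | X_0 = 1] = 1/π_1 = 44/35

For an irreducible recurrent Markov chain with stationary distribution π, E[T_i | X_0 = i] = 1/π_i (Kac's formula). Here π_1 = (7/18)/(1/10 + 7/18) = (7/18)/(22/45) = 35/44, so E[T_1 | X_0 = 1] = 1/π_1 = (1/10 + 7/18)/(7/18) = (22/45)/(7/18) = 44/35.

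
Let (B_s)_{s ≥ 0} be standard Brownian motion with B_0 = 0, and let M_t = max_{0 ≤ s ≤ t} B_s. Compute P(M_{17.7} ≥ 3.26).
P(M_{17.7} ≥ 3.26) = 2·P(B_{17.7} ≥ 3.26) = 2(1 − Φ(3.26/√17.7)) ≈ 0.4384

By the reflection principle for Brownian motion, P(M_t ≥ a) = 2 · P(B_t ≥ a) for a ≥ 0. Since B_t ~ N(0, t), P(B_t ≥ 3.26) = 1 − Φ(3.26/√t) = 1 − Φ(3.26/√17.7) = 1 − Φ(0.7749). So
  P(M_{17.7} ≥ 3.26) = 2(1 − Φ(0.7749)) ≈ 0.4384.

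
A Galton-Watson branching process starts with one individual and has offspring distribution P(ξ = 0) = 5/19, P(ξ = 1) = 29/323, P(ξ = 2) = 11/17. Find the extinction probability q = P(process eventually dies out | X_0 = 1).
q = 85/209

The pgf is f(s) = 5/19 + 29/323·s + 11/17·s². The extinction probability q is the smallest fixed point of f in [0, 1]. Setting s = f(s):
  11/17·s² + (29/323 − 1)·s + 5/19 = 0
  11/17·s² − (5/19 + 11/17)·s + 5/19 = 0
which factors as (s − 1)·(11/17·s − 5/19) = 0, giving roots s = 1 and s = (5/19)/(11/17) = 85/209.
Mean offspring μ = 29/323 + 2·11/17 = 447/323 > 1 (supercritical), so q < 1. The extinction probability is the smaller root: q = (5/19)/(11/17) = 85/209.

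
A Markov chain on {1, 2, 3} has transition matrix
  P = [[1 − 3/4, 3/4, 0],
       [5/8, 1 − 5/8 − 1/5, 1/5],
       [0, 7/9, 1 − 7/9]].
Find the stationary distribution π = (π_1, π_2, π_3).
π = (175/439, 210/439, 54/439)

This is a birth-death chain on three states, which satisfies detailed balance: π_1 · P_{12} = π_2 · P_{21} and π_2 · P_{23} = π_3 · P_{32}.
From π_1 · 3/4 = π_2 · 5/8: π_2/π_1 = (3/4)/(5/8) = 6/5.
From π_2 · 1/5 = π_3 · 7/9: π_3/π_2 = (1/5)/(7/9) = 9/35.
Take π_1 proportional to 1; then unnormalized π = (1, 6/5, 54/175). Normalize by dividing by the sum 439/175:
  π = (175/439, 210/439, 54/439).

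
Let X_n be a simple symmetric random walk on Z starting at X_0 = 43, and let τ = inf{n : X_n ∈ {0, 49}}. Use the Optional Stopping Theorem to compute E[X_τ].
E[X_τ] = 43

X_n is a martingale and τ is a bounded-mean stopping time (indeed τ is finite a.s. with bounded expectation since the walk is in a bounded region). By the OST, E[X_τ] = E[X_0] = 43. Equivalently: E[X_τ] = 49 · P(hit 49 first) + 0 · P(hit 0 first) = 49 · (43/49) = 43.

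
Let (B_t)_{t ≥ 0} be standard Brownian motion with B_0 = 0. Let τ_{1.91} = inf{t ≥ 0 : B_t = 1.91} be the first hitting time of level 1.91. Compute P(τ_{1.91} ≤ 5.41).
P(τ_{1.91} ≤ 5.41) = 2(1 − Φ(1.91/√5.41)) = 2(1 − Φ(0.8212)) ≈ 0.4115

By the reflection principle for standard BM, P(τ_b ≤ t) = 2 · P(B_t ≥ b). Since B_t ~ N(0, t), P(B_t ≥ 1.91) = 1 − Φ(1.91/√t) = 1 − Φ(1.91/√5.41) = 1 − Φ(0.8212) ≈ 0.20577. Doubling: P(τ_{1.91} ≤ 5.41) ≈ 2 · 0.20577 = 0.41154 ≈ 0.4115.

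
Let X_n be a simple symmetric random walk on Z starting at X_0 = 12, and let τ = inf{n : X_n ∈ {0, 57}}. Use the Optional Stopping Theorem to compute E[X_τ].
E[X_τ] = 12

X_n is a martingale and τ is a bounded-mean stopping time (indeed τ is finite a.s. with bounded expectation since the walk is in a bounded region). By the OST, E[X_τ] = E[X_0] = 12. Equivalently: E[X_τ] = 57 · P(hit 57 first) + 0 · P(hit 0 first) = 57 · (12/57) = 12.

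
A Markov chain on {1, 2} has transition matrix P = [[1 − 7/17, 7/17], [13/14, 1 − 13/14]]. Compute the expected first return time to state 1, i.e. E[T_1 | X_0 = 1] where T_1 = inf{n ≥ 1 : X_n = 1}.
E[T_1 | X_0 = 1] = 1/π_1 = 319/221

For an irreducible recurrent Markov chain with stationary distribution π, E[T_i | X_0 = i] = 1/π_i (Kac's formula). Here π_1 = (13/14)/(7/17 + 13/14) = (13/14)/(319/238) = 221/319, so E[T_1 | X_0 = 1] = 1/π_1 = (7/17 + 13/14)/(13/14) = (319/238)/(13/14) = 319/221.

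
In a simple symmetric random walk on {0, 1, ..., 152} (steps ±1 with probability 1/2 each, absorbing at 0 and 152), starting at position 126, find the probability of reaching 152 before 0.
P(hit 152 before 0) = 126/152 = 63/76

Let u_k = P(hit 152 before 0 | start at k). Then u_0 = 0, u_152 = 1, and u_k = u_{k-1}/2 + u_{k+1}/2 for 1 ≤ k ≤ 151. This harmonic recurrence is solved by u_k = k/152, giving u_126 = 126/152 = 63/76.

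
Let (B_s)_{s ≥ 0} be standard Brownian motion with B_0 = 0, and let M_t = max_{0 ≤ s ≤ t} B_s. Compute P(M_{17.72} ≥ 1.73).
P(M_{17.72} ≥ 1.73) = 2·P(B_{17.72} ≥ 1.73) = 2(1 − Φ(1.73/√17.72)) ≈ 0.6811

By the reflection principle for Brownian motion, P(M_t ≥ a) = 2 · P(B_t ≥ a) for a ≥ 0. Since B_t ~ N(0, t), P(B_t ≥ 1.73) = 1 − Φ(1.73/√t) = 1 − Φ(1.73/√17.72) = 1 − Φ(0.4110). So
  P(M_{17.72} ≥ 1.73) = 2(1 − Φ(0.4110)) ≈ 0.6811.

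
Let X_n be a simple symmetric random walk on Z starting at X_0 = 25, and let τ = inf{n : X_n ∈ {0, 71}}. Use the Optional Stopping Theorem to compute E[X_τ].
E[X_τ] = 25

X_n is a martingale and τ is a bounded-mean stopping time (indeed τ is finite a.s. with bounded expectation since the walk is in a bounded region). By the OST, E[X_τ] = E[X_0] = 25. Equivalently: E[X_τ] = 71 · P(hit 71 first) + 0 · P(hit 0 first) = 71 · (25/71) = 25.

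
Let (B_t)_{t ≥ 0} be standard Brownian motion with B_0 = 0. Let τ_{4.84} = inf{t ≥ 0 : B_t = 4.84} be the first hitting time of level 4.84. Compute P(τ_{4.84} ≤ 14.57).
P(τ_{4.84} ≤ 14.57) = 2(1 − Φ(4.84/√14.57)) = 2(1 − Φ(1.2680)) ≈ 0.2048

By the reflection principle for standard BM, P(τ_b ≤ t) = 2 · P(B_t ≥ b). Since B_t ~ N(0, t), P(B_t ≥ 4.84) = 1 − Φ(4.84/√t) = 1 − Φ(4.84/√14.57) = 1 − Φ(1.2680) ≈ 0.10240. Doubling: P(τ_{4.84} ≤ 14.57) ≈ 2 · 0.10240 = 0.20480 ≈ 0.2048.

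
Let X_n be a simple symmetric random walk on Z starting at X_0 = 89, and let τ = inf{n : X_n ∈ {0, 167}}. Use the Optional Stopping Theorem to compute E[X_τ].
E[X_τ] = 89

X_n is a martingale and τ is a bounded-mean stopping time (indeed τ is finite a.s. with bounded expectation since the walk is in a bounded region). By the OST, E[X_τ] = E[X_0] = 89. Equivalently: E[X_τ] = 167 · P(hit 167 first) + 0 · P(hit 0 first) = 167 · (89/167) = 89.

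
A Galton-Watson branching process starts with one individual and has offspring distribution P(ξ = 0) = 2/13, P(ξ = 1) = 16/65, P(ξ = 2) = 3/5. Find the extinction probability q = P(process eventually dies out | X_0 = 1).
q = 10/39

The pgf is f(s) = 2/13 + 16/65·s + 3/5·s². The extinction probability q is the smallest fixed point of f in [0, 1]. Setting s = f(s):
  3/5·s² + (16/65 − 1)·s + 2/13 = 0
  3/5·s² − (2/13 + 3/5)·s + 2/13 = 0
which factors as (s − 1)·(3/5·s − 2/13) = 0, giving roots s = 1 and s = (2/13)/(3/5) = 10/39.
Mean offspring μ = 16/65 + 2·3/5 = 94/65 > 1 (supercritical), so q < 1. The extinction probability is the smaller root: q = (2/13)/(3/5) = 10/39.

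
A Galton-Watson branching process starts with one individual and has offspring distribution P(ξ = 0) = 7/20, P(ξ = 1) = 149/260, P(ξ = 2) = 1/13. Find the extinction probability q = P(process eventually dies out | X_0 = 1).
q = 1

Mean offspring μ = 0·7/20 + 1·149/260 + 2·1/13 = 189/260 ≤ 1. For μ ≤ 1 with offspring not concentrated at 1, the Galton-Watson process goes extinct almost surely, so q = 1.
(Algebraic check: The pgf is f(s) = 7/20 + 149/260·s + 1/13·s². The extinction probability q is the smallest fixed point of f in [0, 1]. Setting s = f(s):
  1/13·s² + (149/260 − 1)·s + 7/20 = 0
  1/13·s² − (7/20 + 1/13)·s + 7/20 = 0
which factors as (s − 1)·(1/13·s − 7/20) = 0, giving roots s = 1 and s = (7/20)/(1/13) = 91/20. Since 91/20 ≥ 1, the smallest root in [0, 1] is s = 1.)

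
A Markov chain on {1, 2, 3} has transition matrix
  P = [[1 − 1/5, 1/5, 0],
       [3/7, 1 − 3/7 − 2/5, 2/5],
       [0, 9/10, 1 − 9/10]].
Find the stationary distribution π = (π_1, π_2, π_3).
π = (135/226, 63/226, 14/113)

This is a birth-death chain on three states, which satisfies detailed balance: π_1 · P_{12} = π_2 · P_{21} and π_2 · P_{23} = π_3 · P_{32}.
From π_1 · 1/5 = π_2 · 3/7: π_2/π_1 = (1/5)/(3/7) = 7/15.
From π_2 · 2/5 = π_3 · 9/10: π_3/π_2 = (2/5)/(9/10) = 4/9.
Take π_1 proportional to 1; then unnormalized π = (1, 7/15, 28/135). Normalize by dividing by the sum 226/135:
  π = (135/226, 63/226, 14/113).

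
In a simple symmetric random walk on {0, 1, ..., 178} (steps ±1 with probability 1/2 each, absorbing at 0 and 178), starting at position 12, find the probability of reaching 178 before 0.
P(hit 178 before 0) = 12/178 = 6/89

Let u_k = P(hit 178 before 0 | start at k). Then u_0 = 0, u_178 = 1, and u_k = u_{k-1}/2 + u_{k+1}/2 for 1 ≤ k ≤ 177. This harmonic recurrence is solved by u_k = k/178, giving u_12 = 12/178 = 6/89.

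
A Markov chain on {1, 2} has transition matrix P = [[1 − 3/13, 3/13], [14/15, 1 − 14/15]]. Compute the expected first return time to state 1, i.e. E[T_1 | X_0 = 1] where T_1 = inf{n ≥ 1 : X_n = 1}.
E[T_1 | X_0 = 1] = 1/π_1 = 227/182

For an irreducible recurrent Markov chain with stationary distribution π, E[T_i | X_0 = i] = 1/π_i (Kac's formula). Here π_1 = (14/15)/(3/13 + 14/15) = (14/15)/(227/195) = 182/227, so E[T_1 | X_0 = 1] = 1/π_1 = (3/13 + 14/15)/(14/15) = (227/195)/(14/15) = 227/182.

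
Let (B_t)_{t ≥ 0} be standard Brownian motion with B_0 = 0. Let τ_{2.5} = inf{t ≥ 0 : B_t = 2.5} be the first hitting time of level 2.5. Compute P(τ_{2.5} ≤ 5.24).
P(τ_{2.5} ≤ 5.24) = 2(1 − Φ(2.5/√5.24)) = 2(1 − Φ(1.0921)) ≈ 0.2748

By the reflection principle for standard BM, P(τ_b ≤ t) = 2 · P(B_t ≥ b). Since B_t ~ N(0, t), P(B_t ≥ 2.5) = 1 − Φ(2.5/√t) = 1 − Φ(2.5/√5.24) = 1 − Φ(1.0921) ≈ 0.13739. Doubling: P(τ_{2.5} ≤ 5.24) ≈ 2 · 0.13739 = 0.27478 ≈ 0.2748.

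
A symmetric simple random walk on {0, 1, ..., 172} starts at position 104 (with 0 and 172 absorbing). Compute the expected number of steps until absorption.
E[τ | X_0 = 104] = 7072

Let v_k = E[τ | X_0 = k]. Boundary: v_0 = v_172 = 0. Recurrence: v_k = 1 + (v_{k-1} + v_{k+1})/2 for 1 ≤ k ≤ 171. The particular solution to v_k − (v_{k-1} + v_{k+1})/2 = 1 is v_k = −k^2. Adding homogeneous solution A + B k and matching boundaries gives v_k = k (172 − k). Substituting k = 104: v_104 = 104 · 68 = 7072.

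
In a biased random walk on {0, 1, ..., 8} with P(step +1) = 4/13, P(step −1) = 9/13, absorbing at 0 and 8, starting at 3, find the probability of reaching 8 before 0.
P(hit 8 before 0) = (1 − (9/4)^3) / (1 − (9/4)^8) = 136192/8596237

Let u_k denote P(reach 8 before 0 | start at k). Boundary: u_0 = 0, u_8 = 1. Recurrence: u_k = 4/13·u_{k+1} + 9/13·u_{k-1} for 1 ≤ k ≤ 7. Try u_k = A + B·r^k with r = q/p = (9/13)/(4/13) = 9/4. Substitution satisfies the recurrence; boundary conditions give:
  u_k = (1 − r^k) / (1 − r^N) = (1 − (9/4)^3) / (1 − (9/4)^8) = 136192/8596237.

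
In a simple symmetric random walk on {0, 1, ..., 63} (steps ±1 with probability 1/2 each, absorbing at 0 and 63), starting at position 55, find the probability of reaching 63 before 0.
P(hit 63 before 0) = 55/63

Let u_k = P(hit 63 before 0 | start at k). Then u_0 = 0, u_63 = 1, and u_k = u_{k-1}/2 + u_{k+1}/2 for 1 ≤ k ≤ 62. This harmonic recurrence is solved by u_k = k/63, giving u_55 = 55/63.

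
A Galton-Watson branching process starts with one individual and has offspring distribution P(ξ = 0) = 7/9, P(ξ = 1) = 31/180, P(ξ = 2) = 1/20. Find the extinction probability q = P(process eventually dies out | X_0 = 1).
q = 1

Mean offspring μ = 0·7/9 + 1·31/180 + 2·1/20 = 49/180 ≤ 1. For μ ≤ 1 with offspring not concentrated at 1, the Galton-Watson process goes extinct almost surely, so q = 1.
(Algebraic check: The pgf is f(s) = 7/9 + 31/180·s + 1/20·s². The extinction probability q is the smallest fixed point of f in [0, 1]. Setting s = f(s):
  1/20·s² + (31/180 − 1)·s + 7/9 = 0
  1/20·s² − (7/9 + 1/20)·s + 7/9 = 0
which factors as (s − 1)·(1/20·s − 7/9) = 0, giving roots s = 1 and s = (7/9)/(1/20) = 140/9. Since 140/9 ≥ 1, the smallest root in [0, 1] is s = 1.)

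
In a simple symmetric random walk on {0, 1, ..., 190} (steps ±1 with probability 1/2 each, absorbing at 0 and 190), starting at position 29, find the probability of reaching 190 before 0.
P(hit 190 before 0) = 29/190

Let u_k = P(hit 190 before 0 | start at k). Then u_0 = 0, u_190 = 1, and u_k = u_{k-1}/2 + u_{k+1}/2 for 1 ≤ k ≤ 189. This harmonic recurrence is solved by u_k = k/190, giving u_29 = 29/190.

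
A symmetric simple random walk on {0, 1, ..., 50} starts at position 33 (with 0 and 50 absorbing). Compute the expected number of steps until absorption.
E[τ | X_0 = 33] = 561

Let v_k = E[τ | X_0 = k]. Boundary: v_0 = v_50 = 0. Recurrence: v_k = 1 + (v_{k-1} + v_{k+1})/2 for 1 ≤ k ≤ 49. The particular solution to v_k − (v_{k-1} + v_{k+1})/2 = 1 is v_k = −k^2. Adding homogeneous solution A + B k and matching boundaries gives v_k = k (50 − k). Substituting k = 33: v_33 = 33 · 17 = 561.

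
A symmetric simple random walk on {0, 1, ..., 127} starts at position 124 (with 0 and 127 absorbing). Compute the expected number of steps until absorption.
E[τ | X_0 = 124] = 372

Let v_k = E[τ | X_0 = k]. Boundary: v_0 = v_127 = 0. Recurrence: v_k = 1 + (v_{k-1} + v_{k+1})/2 for 1 ≤ k ≤ 126. The particular solution to v_k − (v_{k-1} + v_{k+1})/2 = 1 is v_k = −k^2. Adding homogeneous solution A + B k and matching boundaries gives v_k = k (127 − k). Substituting k = 124: v_124 = 124 · 3 = 372.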